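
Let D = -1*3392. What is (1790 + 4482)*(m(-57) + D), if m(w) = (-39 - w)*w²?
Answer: 345524480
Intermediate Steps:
m(w) = w²*(-39 - w)
D = -3392
(1790 + 4482)*(m(-57) + D) = (1790 + 4482)*((-57)²*(-39 - 1*(-57)) - 3392) = 6272*(3249*(-39 + 57) - 3392) = 6272*(3249*18 - 3392) = 6272*(58482 - 3392) = 6272*55090 = 345524480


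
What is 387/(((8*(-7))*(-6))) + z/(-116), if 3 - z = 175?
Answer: 8557/3248 ≈ 2.6345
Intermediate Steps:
z = -172 (z = 3 - 1*175 = 3 - 175 = -172)
387/(((8*(-7))*(-6))) + z/(-116) = 387/(((8*(-7))*(-6))) - 172/(-116) = 387/((-56*(-6))) - 172*(-1/116) = 387/336 + 43/29 = 387*(1/336) + 43/29 = 129/112 + 43/29 = 8557/3248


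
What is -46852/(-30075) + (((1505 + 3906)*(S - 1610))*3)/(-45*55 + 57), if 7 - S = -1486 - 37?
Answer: 6528314356/12120225 ≈ 538.63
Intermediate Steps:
S = 1530 (S = 7 - (-1486 - 37) = 7 - 1*(-1523) = 7 + 1523 = 1530)
-46852/(-30075) + (((1505 + 3906)*(S - 1610))*3)/(-45*55 + 57) = -46852/(-30075) + (((1505 + 3906)*(1530 - 1610))*3)/(-45*55 + 57) = -46852*(-1/30075) + ((5411*(-80))*3)/(-2475 + 57) = 46852/30075 - 432880*3/(-2418) = 46852/30075 - 1298640*(-1/2418) = 46852/30075 + 216440/403 = 6528314356/12120225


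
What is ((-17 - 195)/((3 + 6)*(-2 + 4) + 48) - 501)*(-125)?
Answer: 2079875/33 ≈ 63027.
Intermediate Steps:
((-17 - 195)/((3 + 6)*(-2 + 4) + 48) - 501)*(-125) = (-212/(9*2 + 48) - 501)*(-125) = (-212/(18 + 48) - 501)*(-125) = (-212/66 - 501)*(-125) = (-212*1/66 - 501)*(-125) = (-106/33 - 501)*(-125) = -16639/33*(-125) = 2079875/33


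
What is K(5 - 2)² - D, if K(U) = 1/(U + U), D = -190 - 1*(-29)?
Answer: 5797/36 ≈ 161.03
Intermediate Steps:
D = -161 (D = -190 + 29 = -161)
K(U) = 1/(2*U)
K(5 - 2)² - D = (1/(2*(5 - 2)))² - 1*(-161) = ((½)/3)² + 161 = ((½)*(⅓))² + 161 = (⅙)² + 161 = 1/36 + 161 = 5797/36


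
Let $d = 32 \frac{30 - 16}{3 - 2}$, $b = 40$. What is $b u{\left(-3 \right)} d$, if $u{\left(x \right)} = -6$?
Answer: $-107520$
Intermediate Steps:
$d = 448$ ($d = 32 \cdot \frac{14}{1} = 32 \cdot 14 \cdot 1 = 32 \cdot 14 = 448$)
$b u{\left(-3 \right)} d = 40 \left(-6\right) 448 = \left(-240\right) 448 = -107520$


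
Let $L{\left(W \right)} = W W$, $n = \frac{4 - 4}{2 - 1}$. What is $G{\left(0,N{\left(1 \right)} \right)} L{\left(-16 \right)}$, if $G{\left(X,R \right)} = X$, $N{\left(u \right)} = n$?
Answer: $0$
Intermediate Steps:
$n = 0$ ($n = \frac{0}{1} = 0 \cdot 1 = 0$)
$N{\left(u \right)} = 0$
$L{\left(W \right)} = W^{2}$
$G{\left(0,N{\left(1 \right)} \right)} L{\left(-16 \right)} = 0 \left(-16\right)^{2} = 0 \cdot 256 = 0$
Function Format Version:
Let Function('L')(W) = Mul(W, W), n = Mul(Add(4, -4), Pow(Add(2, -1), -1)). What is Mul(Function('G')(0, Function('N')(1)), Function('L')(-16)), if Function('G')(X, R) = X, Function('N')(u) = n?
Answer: 0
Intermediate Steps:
n = 0 (n = Mul(0, Pow(1, -1)) = Mul(0, 1) = 0)
Function('N')(u) = 0
Function('L')(W) = Pow(W, 2)
Mul(Function('G')(0, Function('N')(1)), Function('L')(-16)) = Mul(0, Pow(-16, 2)) = Mul(0, 256) = 0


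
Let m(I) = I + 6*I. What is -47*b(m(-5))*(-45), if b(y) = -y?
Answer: 74025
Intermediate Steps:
m(I) = 7*I
-47*b(m(-5))*(-45) = -47*(-7*(-5))*(-45) = -47*(-1*(-35))*(-45) = -47*35*(-45) = -1645*(-45) = -1*(-74025) = 74025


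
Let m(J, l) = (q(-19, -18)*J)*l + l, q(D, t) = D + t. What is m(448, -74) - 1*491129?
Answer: 735421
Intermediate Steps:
m(J, l) = l - 37*J*l (m(J, l) = ((-19 - 18)*J)*l + l = (-37*J)*l + l = -37*J*l + l = l - 37*J*l)
m(448, -74) - 1*491129 = -74*(1 - 37*448) - 1*491129 = -74*(1 - 16576) - 491129 = -74*(-16575) - 491129 = 1226550 - 491129 = 735421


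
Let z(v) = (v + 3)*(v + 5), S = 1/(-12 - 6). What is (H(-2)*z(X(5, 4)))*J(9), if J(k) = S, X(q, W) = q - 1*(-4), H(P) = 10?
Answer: -280/3 ≈ -93.333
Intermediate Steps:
X(q, W) = 4 + q (X(q, W) = q + 4 = 4 + q)
S = -1/18 (S = 1/(-18) = -1/18 ≈ -0.055556)
J(k) = -1/18
z(v) = (3 + v)*(5 + v)
(H(-2)*z(X(5, 4)))*J(9) = (10*(15 + (4 + 5)² + 8*(4 + 5)))*(-1/18) = (10*(15 + 9² + 8*9))*(-1/18) = (10*(15 + 81 + 72))*(-1/18) = (10*168)*(-1/18) = 1680*(-1/18) = -280/3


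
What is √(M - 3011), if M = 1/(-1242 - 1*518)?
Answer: I*√582929710/440 ≈ 54.873*I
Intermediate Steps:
M = -1/1760 (M = 1/(-1242 - 518) = 1/(-1760) = -1/1760 ≈ -0.00056818)
√(M - 3011) = √(-1/1760 - 3011) = √(-5299361/1760) = I*√582929710/440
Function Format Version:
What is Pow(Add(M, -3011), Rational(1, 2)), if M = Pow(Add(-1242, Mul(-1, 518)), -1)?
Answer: Mul(Rational(1, 440), I, Pow(582929710, Rational(1, 2))) ≈ Mul(54.873, I)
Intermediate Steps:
M = Rational(-1, 1760) (M = Pow(Add(-1242, -518), -1) = Pow(-1760, -1) = Rational(-1, 1760) ≈ -0.00056818)
Pow(Add(M, -3011), Rational(1, 2)) = Pow(Add(Rational(-1, 1760), -3011), Rational(1, 2)) = Pow(Rational(-5299361, 1760), Rational(1, 2)) = Mul(Rational(1, 440), I, Pow(582929710, Rational(1, 2)))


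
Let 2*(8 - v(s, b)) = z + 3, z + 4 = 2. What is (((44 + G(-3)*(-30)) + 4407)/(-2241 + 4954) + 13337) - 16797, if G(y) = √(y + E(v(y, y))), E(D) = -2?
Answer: -9382529/2713 - 30*I*√5/2713 ≈ -3458.4 - 0.024726*I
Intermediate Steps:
z = -2 (z = -4 + 2 = -2)
v(s, b) = 15/2 (v(s, b) = 8 - (-2 + 3)/2 = 8 - ½*1 = 8 - ½ = 15/2)
G(y) = √(-2 + y) (G(y) = √(y - 2) = √(-2 + y))
(((44 + G(-3)*(-30)) + 4407)/(-2241 + 4954) + 13337) - 16797 = (((44 + √(-2 - 3)*(-30)) + 4407)/(-2241 + 4954) + 13337) - 16797 = (((44 + √(-5)*(-30)) + 4407)/2713 + 13337) - 16797 = (((44 + (I*√5)*(-30)) + 4407)*(1/2713) + 13337) - 16797 = (((44 - 30*I*√5) + 4407)*(1/2713) + 13337) - 16797 = ((4451 - 30*I*√5)*(1/2713) + 13337) - 16797 = ((4451/2713 - 30*I*√5/2713) + 13337) - 16797 = (36187732/2713 - 30*I*√5/2713) - 16797 = -9382529/2713 - 30*I*√5/2713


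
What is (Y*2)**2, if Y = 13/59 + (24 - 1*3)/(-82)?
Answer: 29929/5851561 ≈ 0.0051147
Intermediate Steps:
Y = -173/4838 (Y = 13*(1/59) + (24 - 3)*(-1/82) = 13/59 + 21*(-1/82) = 13/59 - 21/82 = -173/4838 ≈ -0.035759)
(Y*2)**2 = (-173/4838*2)**2 = (-173/2419)**2 = 29929/5851561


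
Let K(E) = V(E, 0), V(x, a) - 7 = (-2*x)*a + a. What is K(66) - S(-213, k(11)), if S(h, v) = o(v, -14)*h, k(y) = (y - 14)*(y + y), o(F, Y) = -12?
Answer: -2549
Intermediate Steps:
V(x, a) = 7 + a - 2*a*x (V(x, a) = 7 + ((-2*x)*a + a) = 7 + (-2*a*x + a) = 7 + (a - 2*a*x) = 7 + a - 2*a*x)
k(y) = 2*y*(-14 + y) (k(y) = (-14 + y)*(2*y) = 2*y*(-14 + y))
K(E) = 7 (K(E) = 7 + 0 - 2*0*E = 7 + 0 + 0 = 7)
S(h, v) = -12*h
K(66) - S(-213, k(11)) = 7 - (-12)*(-213) = 7 - 1*2556 = 7 - 2556 = -2549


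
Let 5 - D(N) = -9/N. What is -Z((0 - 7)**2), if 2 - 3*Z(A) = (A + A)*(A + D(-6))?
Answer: 5143/3 ≈ 1714.3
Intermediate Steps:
D(N) = 5 + 9/N (D(N) = 5 - (-9)/N = 5 + 9/N)
Z(A) = 2/3 - 2*A*(7/2 + A)/3 (Z(A) = 2/3 - (A + A)*(A + (5 + 9/(-6)))/3 = 2/3 - 2*A*(A + (5 + 9*(-1/6)))/3 = 2/3 - 2*A*(A + (5 - 3/2))/3 = 2/3 - 2*A*(A + 7/2)/3 = 2/3 - 2*A*(7/2 + A)/3)
-Z((0 - 7)**2) = -(2/3 - 7*(0 - 7)**2/3 - 2*(0 - 7)**4/3) = -(2/3 - 7/3*(-7)**2 - 2*((-7)**2)**2/3) = -(2/3 - 7/3*49 - 2/3*49**2) = -(2/3 - 343/3 - 2/3*2401) = -(2/3 - 343/3 - 4802/3) = -1*(-5143/3) = 5143/3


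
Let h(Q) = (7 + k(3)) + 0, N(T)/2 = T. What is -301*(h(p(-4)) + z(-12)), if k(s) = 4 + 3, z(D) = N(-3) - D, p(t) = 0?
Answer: -6020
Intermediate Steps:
N(T) = 2*T
z(D) = -6 - D (z(D) = 2*(-3) - D = -6 - D)
k(s) = 7
h(Q) = 14 (h(Q) = (7 + 7) + 0 = 14 + 0 = 14)
-301*(h(p(-4)) + z(-12)) = -301*(14 + (-6 - 1*(-12))) = -301*(14 + (-6 + 12)) = -301*(14 + 6) = -301*20 = -6020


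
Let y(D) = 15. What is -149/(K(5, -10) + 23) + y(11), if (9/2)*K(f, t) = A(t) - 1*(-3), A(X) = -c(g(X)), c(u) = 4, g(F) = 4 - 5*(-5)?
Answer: 1734/205 ≈ 8.4585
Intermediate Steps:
g(F) = 29 (g(F) = 4 + 25 = 29)
A(X) = -4 (A(X) = -1*4 = -4)
K(f, t) = -2/9 (K(f, t) = 2*(-4 - 1*(-3))/9 = 2*(-4 + 3)/9 = (2/9)*(-1) = -2/9)
-149/(K(5, -10) + 23) + y(11) = -149/(-2/9 + 23) + 15 = -149/(205/9) + 15 = (9/205)*(-149) + 15 = -1341/205 + 15 = 1734/205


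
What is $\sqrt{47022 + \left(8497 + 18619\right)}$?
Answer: $\sqrt{74138} \approx 272.28$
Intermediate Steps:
$\sqrt{47022 + \left(8497 + 18619\right)} = \sqrt{47022 + 27116} = \sqrt{74138}$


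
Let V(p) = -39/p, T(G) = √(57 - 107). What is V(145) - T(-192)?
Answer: -39/145 - 5*I*√2 ≈ -0.26897 - 7.0711*I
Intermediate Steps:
T(G) = 5*I*√2 (T(G) = √(-50) = 5*I*√2)
V(145) - T(-192) = -39/145 - 5*I*√2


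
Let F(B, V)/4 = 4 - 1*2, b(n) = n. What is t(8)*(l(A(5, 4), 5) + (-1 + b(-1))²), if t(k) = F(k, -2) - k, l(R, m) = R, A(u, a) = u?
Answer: 0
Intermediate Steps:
F(B, V) = 8 (F(B, V) = 4*(4 - 1*2) = 4*(4 - 2) = 4*2 = 8)
t(k) = 8 - k
t(8)*(l(A(5, 4), 5) + (-1 + b(-1))²) = (8 - 1*8)*(5 + (-1 - 1)²) = (8 - 8)*(5 + (-2)²) = 0*(5 + 4) = 0*9 = 0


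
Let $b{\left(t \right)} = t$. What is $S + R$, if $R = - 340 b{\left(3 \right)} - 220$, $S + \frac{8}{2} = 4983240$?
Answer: $4981996$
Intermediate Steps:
$S = 4983236$ ($S = -4 + 4983240 = 4983236$)
$R = -1240$ ($R = \left(-340\right) 3 - 220 = -1020 - 220 = -1240$)
$S + R = 4983236 - 1240 = 4981996$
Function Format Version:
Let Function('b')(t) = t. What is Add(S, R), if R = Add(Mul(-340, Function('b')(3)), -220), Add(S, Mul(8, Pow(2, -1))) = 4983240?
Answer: 4981996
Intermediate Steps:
S = 4983236 (S = Add(-4, 4983240) = 4983236)
R = -1240 (R = Add(Mul(-340, 3), -220) = Add(-1020, -220) = -1240)
Add(S, R) = Add(4983236, -1240) = 4981996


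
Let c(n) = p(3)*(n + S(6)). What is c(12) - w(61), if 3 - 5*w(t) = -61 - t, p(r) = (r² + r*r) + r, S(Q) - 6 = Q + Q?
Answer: 605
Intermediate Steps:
S(Q) = 6 + 2*Q (S(Q) = 6 + (Q + Q) = 6 + 2*Q)
p(r) = r + 2*r² (p(r) = (r² + r²) + r = 2*r² + r = r + 2*r²)
c(n) = 378 + 21*n (c(n) = (3*(1 + 2*3))*(n + (6 + 2*6)) = (3*(1 + 6))*(n + (6 + 12)) = (3*7)*(n + 18) = 21*(18 + n) = 378 + 21*n)
w(t) = 64/5 + t/5 (w(t) = ⅗ - (-61 - t)/5 = ⅗ + (61/5 + t/5) = 64/5 + t/5)
c(12) - w(61) = (378 + 21*12) - (64/5 + (⅕)*61) = (378 + 252) - (64/5 + 61/5) = 630 - 1*25 = 630 - 25 = 605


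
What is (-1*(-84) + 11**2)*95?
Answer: 19475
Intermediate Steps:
(-1*(-84) + 11**2)*95 = (84 + 121)*95 = 205*95 = 19475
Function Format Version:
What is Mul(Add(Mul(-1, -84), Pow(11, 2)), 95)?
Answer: 19475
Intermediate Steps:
Mul(Add(Mul(-1, -84), Pow(11, 2)), 95) = Mul(Add(84, 121), 95) = Mul(205, 95) = 19475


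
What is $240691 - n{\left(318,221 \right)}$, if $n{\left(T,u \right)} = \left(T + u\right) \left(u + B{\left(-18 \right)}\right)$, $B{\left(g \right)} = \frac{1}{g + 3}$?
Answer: $\frac{1824119}{15} \approx 1.2161 \cdot 10^{5}$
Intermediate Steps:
$B{\left(g \right)} = \frac{1}{3 + g}$
$n{\left(T,u \right)} = \left(- \frac{1}{15} + u\right) \left(T + u\right)$ ($n{\left(T,u \right)} = \left(T + u\right) \left(u + \frac{1}{3 - 18}\right) = \left(T + u\right) \left(u + \frac{1}{-15}\right) = \left(T + u\right) \left(u - \frac{1}{15}\right) = \left(T + u\right) \left(- \frac{1}{15} + u\right) = \left(- \frac{1}{15} + u\right) \left(T + u\right)$)
$240691 - n{\left(318,221 \right)} = 240691 - \left(221^{2} - \frac{106}{5} - \frac{221}{15} + 318 \cdot 221\right) = 240691 - \left(48841 - \frac{106}{5} - \frac{221}{15} + 70278\right) = 240691 - \frac{1786246}{15} = \frac{1824119}{15}$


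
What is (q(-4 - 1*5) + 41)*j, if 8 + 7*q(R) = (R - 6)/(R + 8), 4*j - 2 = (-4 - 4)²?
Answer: 693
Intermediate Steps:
j = 33/2 (j = ½ + (-4 - 4)²/4 = ½ + (¼)*(-8)² = ½ + (¼)*64 = ½ + 16 = 33/2 ≈ 16.500)
q(R) = -8/7 + (-6 + R)/(7*(8 + R)) (q(R) = -8/7 + ((R - 6)/(R + 8))/7 = -8/7 + ((-6 + R)/(8 + R))/7 = -8/7 + (-6 + R)/(7*(8 + R)))
(q(-4 - 1*5) + 41)*j = ((-10 - (-4 - 1*5))/(8 + (-4 - 1*5)) + 41)*(33/2) = ((-10 - (-4 - 5))/(8 + (-4 - 5)) + 41)*(33/2) = ((-10 - 1*(-9))/(8 - 9) + 41)*(33/2) = ((-10 + 9)/(-1) + 41)*(33/2) = (-1*(-1) + 41)*(33/2) = (1 + 41)*(33/2) = 42*(33/2) = 693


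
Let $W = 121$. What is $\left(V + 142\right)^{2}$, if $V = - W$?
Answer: $441$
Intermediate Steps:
$V = -121$ ($V = \left(-1\right) 121 = -121$)
$\left(V + 142\right)^{2} = \left(-121 + 142\right)^{2} = 21^{2} = 441$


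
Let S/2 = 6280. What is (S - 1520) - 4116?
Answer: 6924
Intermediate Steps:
S = 12560 (S = 2*6280 = 12560)
(S - 1520) - 4116 = (12560 - 1520) - 4116 = 11040 - 4116 = 6924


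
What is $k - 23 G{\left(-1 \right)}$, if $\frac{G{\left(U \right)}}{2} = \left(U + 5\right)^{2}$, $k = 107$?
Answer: $-629$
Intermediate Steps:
$G{\left(U \right)} = 2 \left(5 + U\right)^{2}$ ($G{\left(U \right)} = 2 \left(U + 5\right)^{2} = 2 \left(5 + U\right)^{2}$)
$k - 23 G{\left(-1 \right)} = 107 - 23 \cdot 2 \left(5 - 1\right)^{2} = 107 - 23 \cdot 2 \cdot 4^{2} = 107 - 23 \cdot 2 \cdot 16 = 107 - 736 = -629$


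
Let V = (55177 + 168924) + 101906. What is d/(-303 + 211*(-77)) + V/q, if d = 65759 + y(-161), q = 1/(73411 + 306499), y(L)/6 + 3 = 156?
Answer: 2049772435506823/16550 ≈ 1.2385e+11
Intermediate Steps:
y(L) = 918 (y(L) = -18 + 6*156 = -18 + 936 = 918)
V = 326007 (V = 224101 + 101906 = 326007)
q = 1/379910 ≈ 2.6322e-6
d = 66677 (d = 65759 + 918 = 66677)
d/(-303 + 211*(-77)) + V/q = 66677/(-303 + 211*(-77)) + 326007/(1/379910) = 66677/(-303 - 16247) + 326007*379910 = 66677/(-16550) + 123853319370 = 66677*(-1/16550) + 123853319370 = -66677/16550 + 123853319370 = 2049772435506823/16550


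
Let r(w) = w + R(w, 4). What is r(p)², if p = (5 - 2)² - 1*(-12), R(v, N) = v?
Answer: 1764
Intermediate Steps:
p = 21 (p = 3² + 12 = 9 + 12 = 21)
r(w) = 2*w (r(w) = w + w = 2*w)
r(p)² = (2*21)² = 42² = 1764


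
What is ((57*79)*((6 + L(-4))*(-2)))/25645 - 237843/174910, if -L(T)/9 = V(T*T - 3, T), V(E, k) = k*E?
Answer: -30110519511/179422678 ≈ -167.82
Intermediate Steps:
V(E, k) = E*k
L(T) = -9*T*(-3 + T²) (L(T) = -9*(T*T - 3)*T = -9*(T² - 3)*T = -9*(-3 + T²)*T = -9*T*(-3 + T²))
((57*79)*((6 + L(-4))*(-2)))/25645 - 237843/174910 = ((57*79)*((6 + 9*(-4)*(3 - 1*(-4)²))*(-2)))/25645 - 237843/174910 = (4503*((6 + 9*(-4)*(3 - 1*16))*(-2)))*(1/25645) - 237843*1/174910 = (4503*((6 + 9*(-4)*(3 - 16))*(-2)))*(1/25645) - 237843/174910 = (4503*((6 + 9*(-4)*(-13))*(-2)))*(1/25645) - 237843/174910 = (4503*((6 + 468)*(-2)))*(1/25645) - 237843/174910 = (4503*(474*(-2)))*(1/25645) - 237843/174910 = (4503*(-948))*(1/25645) - 237843/174910 = -4268844*1/25645 - 237843/174910 = -4268844/25645 - 237843/174910 = -30110519511/179422678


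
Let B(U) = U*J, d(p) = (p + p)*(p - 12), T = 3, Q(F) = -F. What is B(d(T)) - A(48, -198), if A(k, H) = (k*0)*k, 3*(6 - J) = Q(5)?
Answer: -414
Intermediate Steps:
d(p) = 2*p*(-12 + p) (d(p) = (2*p)*(-12 + p) = 2*p*(-12 + p))
J = 23/3 (J = 6 - (-1)*5/3 = 6 - 1/3*(-5) = 6 + 5/3 = 23/3 ≈ 7.6667)
A(k, H) = 0 (A(k, H) = 0*k = 0)
B(U) = 23*U/3 (B(U) = U*(23/3) = 23*U/3)
B(d(T)) - A(48, -198) = 23*(2*3*(-12 + 3))/3 - 1*0 = 23*(2*3*(-9))/3 + 0 = (23/3)*(-54) + 0 = -414 + 0 = -414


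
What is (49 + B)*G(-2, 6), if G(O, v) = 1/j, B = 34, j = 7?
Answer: 83/7 ≈ 11.857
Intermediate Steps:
G(O, v) = ⅐ (G(O, v) = 1/7 = ⅐)
(49 + B)*G(-2, 6) = (49 + 34)*(⅐) = 83*(⅐) = 83/7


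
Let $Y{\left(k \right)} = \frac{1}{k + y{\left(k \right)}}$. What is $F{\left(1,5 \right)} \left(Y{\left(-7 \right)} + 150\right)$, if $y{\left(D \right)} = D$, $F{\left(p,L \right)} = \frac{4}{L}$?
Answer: $\frac{4198}{35} \approx 119.94$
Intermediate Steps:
$Y{\left(k \right)} = \frac{1}{2 k}$ ($Y{\left(k \right)} = \frac{1}{k + k} = \frac{1}{2 k}$)
$F{\left(1,5 \right)} \left(Y{\left(-7 \right)} + 150\right) = \frac{4}{5} \left(\frac{1}{2 \left(-7\right)} + 150\right) = 4 \cdot \frac{1}{5} \left(\frac{1}{2} \left(- \frac{1}{7}\right) + 150\right) = \frac{4 \left(- \frac{1}{14} + 150\right)}{5} = \frac{4}{5} \cdot \frac{2099}{14} = \frac{4198}{35}$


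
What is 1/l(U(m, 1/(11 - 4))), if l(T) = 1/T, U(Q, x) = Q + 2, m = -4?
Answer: -2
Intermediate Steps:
U(Q, x) = 2 + Q
1/l(U(m, 1/(11 - 4))) = 1/(1/(2 - 4)) = 1/(1/(-2)) = 1/(-1/2) = -2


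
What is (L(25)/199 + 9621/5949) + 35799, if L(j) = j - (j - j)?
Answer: 4709193917/131539 ≈ 35801.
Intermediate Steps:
L(j) = j (L(j) = j - 1*0 = j + 0 = j)
(L(25)/199 + 9621/5949) + 35799 = (25/199 + 9621/5949) + 35799 = (25*(1/199) + 9621*(1/5949)) + 35799 = (25/199 + 1069/661) + 35799 = 229256/131539 + 35799 = 4709193917/131539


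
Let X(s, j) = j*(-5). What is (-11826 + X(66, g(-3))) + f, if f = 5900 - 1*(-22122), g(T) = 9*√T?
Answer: 16196 - 45*I*√3 ≈ 16196.0 - 77.942*I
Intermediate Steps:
f = 28022 (f = 5900 + 22122 = 28022)
X(s, j) = -5*j
(-11826 + X(66, g(-3))) + f = (-11826 - 45*√(-3)) + 28022 = (-11826 - 45*I*√3) + 28022 = 16196 - 45*I*√3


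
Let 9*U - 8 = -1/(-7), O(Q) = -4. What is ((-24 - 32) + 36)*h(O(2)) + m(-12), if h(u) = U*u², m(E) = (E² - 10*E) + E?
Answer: -788/21 ≈ -37.524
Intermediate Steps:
U = 19/21 (U = 8/9 + (-1/(-7))/9 = 8/9 + (-1*(-⅐))/9 = 8/9 + (⅑)*(⅐) = 8/9 + 1/63 = 19/21 ≈ 0.90476)
m(E) = E² - 9*E
h(u) = 19*u²/21
((-24 - 32) + 36)*h(O(2)) + m(-12) = ((-24 - 32) + 36)*((19/21)*(-4)²) - 12*(-9 - 12) = (-56 + 36)*((19/21)*16) - 12*(-21) = -20*304/21 + 252 = -6080/21 + 252 = -788/21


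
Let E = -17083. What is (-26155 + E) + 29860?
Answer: -13378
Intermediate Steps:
(-26155 + E) + 29860 = (-26155 - 17083) + 29860 = -43238 + 29860 = -13378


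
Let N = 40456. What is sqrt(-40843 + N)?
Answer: 3*I*sqrt(43) ≈ 19.672*I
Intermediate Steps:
sqrt(-40843 + N) = sqrt(-40843 + 40456) = sqrt(-387) = 3*I*sqrt(43)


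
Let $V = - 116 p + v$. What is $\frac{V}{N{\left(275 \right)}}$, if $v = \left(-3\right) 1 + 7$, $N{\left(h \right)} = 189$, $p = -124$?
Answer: $\frac{4796}{63} \approx 76.127$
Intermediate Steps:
$v = 4$ ($v = -3 + 7 = 4$)
$V = 14388$ ($V = \left(-116\right) \left(-124\right) + 4 = 14384 + 4 = 14388$)
$\frac{V}{N{\left(275 \right)}} = \frac{14388}{189} = 14388 \cdot \frac{1}{189} = \frac{4796}{63}$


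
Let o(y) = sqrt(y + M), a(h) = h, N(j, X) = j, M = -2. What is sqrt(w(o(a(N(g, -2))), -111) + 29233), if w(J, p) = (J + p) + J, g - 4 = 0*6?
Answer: sqrt(29122 + 2*sqrt(2)) ≈ 170.66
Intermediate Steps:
g = 4 (g = 4 + 0*6 = 4 + 0 = 4)
o(y) = sqrt(-2 + y) (o(y) = sqrt(y - 2) = sqrt(-2 + y))
w(J, p) = p + 2*J
sqrt(w(o(a(N(g, -2))), -111) + 29233) = sqrt((-111 + 2*sqrt(-2 + 4)) + 29233) = sqrt((-111 + 2*sqrt(2)) + 29233) = sqrt(29122 + 2*sqrt(2))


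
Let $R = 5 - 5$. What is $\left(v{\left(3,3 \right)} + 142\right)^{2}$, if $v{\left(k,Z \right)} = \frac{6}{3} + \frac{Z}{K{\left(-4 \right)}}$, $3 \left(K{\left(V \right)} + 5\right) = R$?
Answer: $\frac{514089}{25} \approx 20564.0$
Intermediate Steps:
$R = 0$ ($R = 5 - 5 = 0$)
$K{\left(V \right)} = -5$ ($K{\left(V \right)} = -5 + \frac{1}{3} \cdot 0 = -5 + 0 = -5$)
$v{\left(k,Z \right)} = 2 - \frac{Z}{5}$ ($v{\left(k,Z \right)} = \frac{6}{3} + \frac{Z}{-5} = 6 \cdot \frac{1}{3} + Z \left(- \frac{1}{5}\right) = 2 - \frac{Z}{5}$)
$\left(v{\left(3,3 \right)} + 142\right)^{2} = \left(\left(2 - \frac{3}{5}\right) + 142\right)^{2} = \left(\frac{7}{5} + 142\right)^{2} = \left(\frac{717}{5}\right)^{2} = \frac{514089}{25}$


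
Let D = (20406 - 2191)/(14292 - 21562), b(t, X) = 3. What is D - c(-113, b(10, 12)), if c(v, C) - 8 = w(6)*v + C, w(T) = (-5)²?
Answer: 4087913/1454 ≈ 2811.5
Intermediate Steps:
w(T) = 25
D = -3643/1454 (D = 18215/(-7270) = 18215*(-1/7270) = -3643/1454 ≈ -2.5055)
c(v, C) = 8 + C + 25*v (c(v, C) = 8 + (25*v + C) = 8 + (C + 25*v) = 8 + C + 25*v)
D - c(-113, b(10, 12)) = -3643/1454 - (8 + 3 + 25*(-113)) = -3643/1454 - (8 + 3 - 2825) = -3643/1454 - 1*(-2814) = -3643/1454 + 2814 = 4087913/1454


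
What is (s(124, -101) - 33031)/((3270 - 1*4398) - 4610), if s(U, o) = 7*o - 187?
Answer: 33925/5738 ≈ 5.9123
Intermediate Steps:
s(U, o) = -187 + 7*o
(s(124, -101) - 33031)/((3270 - 1*4398) - 4610) = ((-187 + 7*(-101)) - 33031)/((3270 - 1*4398) - 4610) = ((-187 - 707) - 33031)/((3270 - 4398) - 4610) = (-894 - 33031)/(-1128 - 4610) = -33925/(-5738) = -33925*(-1/5738) = 33925/5738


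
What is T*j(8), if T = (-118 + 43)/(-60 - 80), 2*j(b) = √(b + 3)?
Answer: 15*√11/56 ≈ 0.88838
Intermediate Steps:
j(b) = √(3 + b)/2 (j(b) = √(b + 3)/2 = √(3 + b)/2)
T = 15/28 (T = -75/(-140) = -75*(-1/140) = 15/28 ≈ 0.53571)
T*j(8) = 15*(√(3 + 8)/2)/28 = 15*(√11/2)/28 = 15*√11/56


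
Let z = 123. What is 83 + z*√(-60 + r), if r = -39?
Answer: 83 + 369*I*√11 ≈ 83.0 + 1223.8*I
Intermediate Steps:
83 + z*√(-60 + r) = 83 + 123*√(-60 - 39) = 83 + 123*√(-99) = 83 + 123*(3*I*√11) = 83 + 369*I*√11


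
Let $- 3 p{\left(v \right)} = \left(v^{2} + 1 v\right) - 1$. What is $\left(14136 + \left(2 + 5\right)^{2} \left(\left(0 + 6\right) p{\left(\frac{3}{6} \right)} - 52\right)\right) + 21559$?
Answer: $\frac{66343}{2} \approx 33172.0$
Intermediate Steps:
$p{\left(v \right)} = \frac{1}{3} - \frac{v}{3} - \frac{v^{2}}{3}$ ($p{\left(v \right)} = - \frac{\left(v^{2} + 1 v\right) - 1}{3} = - \frac{\left(v^{2} + v\right) - 1}{3} = - \frac{\left(v + v^{2}\right) - 1}{3} = - \frac{-1 + v + v^{2}}{3} = \frac{1}{3} - \frac{v}{3} - \frac{v^{2}}{3}$)
$\left(14136 + \left(2 + 5\right)^{2} \left(\left(0 + 6\right) p{\left(\frac{3}{6} \right)} - 52\right)\right) + 21559 = \left(14136 + \left(2 + 5\right)^{2} \left(\left(0 + 6\right) \left(\frac{1}{3} - \frac{3 \cdot \frac{1}{6}}{3} - \frac{\left(\frac{3}{6}\right)^{2}}{3}\right) - 52\right)\right) + 21559 = \left(14136 + 7^{2} \left(6 \left(\frac{1}{3} - \frac{3 \cdot \frac{1}{6}}{3} - \frac{\left(3 \cdot \frac{1}{6}\right)^{2}}{3}\right) - 52\right)\right) + 21559 = \left(14136 + 49 \left(6 \left(\frac{1}{3} - \frac{1}{6} - \frac{1}{3 \cdot 4}\right) - 52\right)\right) + 21559 = \left(14136 + 49 \left(6 \left(\frac{1}{3} - \frac{1}{6} - \frac{1}{12}\right) - 52\right)\right) + 21559 = \left(14136 + 49 \left(6 \cdot \frac{1}{12} - 52\right)\right) + 21559 = \left(14136 + 49 \left(\frac{1}{2} - 52\right)\right) + 21559 = \left(14136 + 49 \left(- \frac{103}{2}\right)\right) + 21559 = \left(14136 - \frac{5047}{2}\right) + 21559 = \frac{23225}{2} + 21559 = \frac{66343}{2}$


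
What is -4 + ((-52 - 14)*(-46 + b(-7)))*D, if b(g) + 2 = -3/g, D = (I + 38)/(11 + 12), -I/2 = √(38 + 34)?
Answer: 834520/161 - 263736*√2/161 ≈ 2866.7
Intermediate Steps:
I = -12*√2 (I = -2*√(38 + 34) = -12*√2 ≈ -16.971)
D = 38/23 - 12*√2/23 (D = (-12*√2 + 38)/(11 + 12) = (38 - 12*√2)/23 = (38 - 12*√2)*(1/23) = 38/23 - 12*√2/23 ≈ 0.91432)
b(g) = -2 - 3/g
-4 + ((-52 - 14)*(-46 + b(-7)))*D = -4 + ((-52 - 14)*(-46 + (-2 - 3/(-7))))*(38/23 - 12*√2/23) = -4 + (-66*(-46 + (-2 - 3*(-⅐))))*(38/23 - 12*√2/23) = -4 + (-66*(-46 + (-2 + 3/7)))*(38/23 - 12*√2/23) = -4 + (-66*(-46 - 11/7))*(38/23 - 12*√2/23) = -4 + (-66*(-333/7))*(38/23 - 12*√2/23) = -4 + 21978*(38/23 - 12*√2/23)/7 = -4 + (835164/161 - 263736*√2/161) = 834520/161 - 263736*√2/161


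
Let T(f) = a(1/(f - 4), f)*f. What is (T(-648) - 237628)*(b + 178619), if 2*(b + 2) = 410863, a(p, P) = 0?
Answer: -91260676958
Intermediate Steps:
b = 410859/2 (b = -2 + (½)*410863 = -2 + 410863/2 = 410859/2 ≈ 2.0543e+5)
T(f) = 0 (T(f) = 0*f = 0)
(T(-648) - 237628)*(b + 178619) = (0 - 237628)*(410859/2 + 178619) = -237628*768097/2 = -91260676958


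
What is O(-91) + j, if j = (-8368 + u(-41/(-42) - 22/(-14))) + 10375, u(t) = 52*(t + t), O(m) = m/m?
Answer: 47732/21 ≈ 2273.0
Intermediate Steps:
O(m) = 1
u(t) = 104*t (u(t) = 52*(2*t) = 104*t)
j = 47711/21 (j = (-8368 + 104*(-41/(-42) - 22/(-14))) + 10375 = (-8368 + 104*(-41*(-1/42) - 22*(-1/14))) + 10375 = (-8368 + 104*(41/42 + 11/7)) + 10375 = (-8368 + 104*(107/42)) + 10375 = (-8368 + 5564/21) + 10375 = -170164/21 + 10375 = 47711/21 ≈ 2272.0)
O(-91) + j = 1 + 47711/21 = 47732/21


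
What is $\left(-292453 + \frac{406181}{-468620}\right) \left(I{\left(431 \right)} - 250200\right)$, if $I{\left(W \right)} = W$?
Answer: $\frac{34230774272379529}{468620} \approx 7.3046 \cdot 10^{10}$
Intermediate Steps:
$\left(-292453 + \frac{406181}{-468620}\right) \left(I{\left(431 \right)} - 250200\right) = \left(-292453 + \frac{406181}{-468620}\right) \left(431 - 250200\right) = \left(-292453 + 406181 \left(- \frac{1}{468620}\right)\right) \left(-249769\right) = \left(-292453 - \frac{406181}{468620}\right) \left(-249769\right) = \left(- \frac{137049731041}{468620}\right) \left(-249769\right) = \frac{34230774272379529}{468620}$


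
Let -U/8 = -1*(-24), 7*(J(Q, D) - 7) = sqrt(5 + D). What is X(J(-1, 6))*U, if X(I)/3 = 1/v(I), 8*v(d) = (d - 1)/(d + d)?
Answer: -18865152/1753 + 64512*sqrt(11)/1753 ≈ -10640.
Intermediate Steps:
J(Q, D) = 7 + sqrt(5 + D)/7
U = -192 (U = -(-8)*(-24) = -8*24 = -192)
v(d) = (-1 + d)/(16*d) (v(d) = ((d - 1)/(d + d))/8 = ((-1 + d)/((2*d)))/8 = ((-1 + d)*(1/(2*d)))/8 = ((-1 + d)/(2*d))/8 = (-1 + d)/(16*d))
X(I) = 48*I/(-1 + I) (X(I) = 3/(((-1 + I)/(16*I))) = 3*(16*I/(-1 + I)) = 48*I/(-1 + I))
X(J(-1, 6))*U = (48*(7 + sqrt(5 + 6)/7)/(-1 + (7 + sqrt(5 + 6)/7)))*(-192) = (48*(7 + sqrt(11)/7)/(-1 + (7 + sqrt(11)/7)))*(-192) = (48*(7 + sqrt(11)/7)/(6 + sqrt(11)/7))*(-192) = -9216*(7 + sqrt(11)/7)/(6 + sqrt(11)/7)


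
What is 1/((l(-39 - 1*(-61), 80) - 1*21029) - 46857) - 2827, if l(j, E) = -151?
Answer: -192340600/68037 ≈ -2827.0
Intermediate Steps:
1/((l(-39 - 1*(-61), 80) - 1*21029) - 46857) - 2827 = 1/((-151 - 1*21029) - 46857) - 2827 = 1/((-151 - 21029) - 46857) - 2827 = 1/(-21180 - 46857) - 2827 = 1/(-68037) - 2827 = -1/68037 - 2827 = -192340600/68037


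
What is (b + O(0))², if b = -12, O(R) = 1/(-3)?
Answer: 1369/9 ≈ 152.11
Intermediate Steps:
O(R) = -⅓
(b + O(0))² = (-12 - ⅓)² = (-37/3)² = 1369/9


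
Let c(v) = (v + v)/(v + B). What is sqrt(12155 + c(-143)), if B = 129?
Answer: 2*sqrt(149149)/7 ≈ 110.34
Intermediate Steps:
c(v) = 2*v/(129 + v) (c(v) = (v + v)/(v + 129) = (2*v)/(129 + v) = 2*v/(129 + v))
sqrt(12155 + c(-143)) = sqrt(12155 + 2*(-143)/(129 - 143)) = sqrt(12155 + 2*(-143)/(-14)) = sqrt(12155 + 2*(-143)*(-1/14)) = sqrt(12155 + 143/7) = sqrt(85228/7) = 2*sqrt(149149)/7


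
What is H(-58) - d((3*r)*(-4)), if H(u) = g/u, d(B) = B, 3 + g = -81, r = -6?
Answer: -2046/29 ≈ -70.552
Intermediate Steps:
g = -84 (g = -3 - 81 = -84)
H(u) = -84/u
H(-58) - d((3*r)*(-4)) = -84/(-58) - 3*(-6)*(-4) = -84*(-1/58) - (-18)*(-4) = 42/29 - 1*72 = 42/29 - 72 = -2046/29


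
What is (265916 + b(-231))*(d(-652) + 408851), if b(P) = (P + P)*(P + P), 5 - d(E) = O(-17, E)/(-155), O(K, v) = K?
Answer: 6075663947136/31 ≈ 1.9599e+11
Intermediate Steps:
d(E) = 758/155 (d(E) = 5 - (-17)/(-155) = 5 - (-17)*(-1)/155 = 5 - 1*17/155 = 5 - 17/155 = 758/155)
b(P) = 4*P² (b(P) = (2*P)*(2*P) = 4*P²)
(265916 + b(-231))*(d(-652) + 408851) = (265916 + 4*(-231)²)*(758/155 + 408851) = (265916 + 4*53361)*(63372663/155) = (265916 + 213444)*(63372663/155) = 479360*(63372663/155) = 6075663947136/31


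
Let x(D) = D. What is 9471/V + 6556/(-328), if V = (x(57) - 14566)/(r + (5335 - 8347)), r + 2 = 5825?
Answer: -200624063/108158 ≈ -1854.9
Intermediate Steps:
r = 5823 (r = -2 + 5825 = 5823)
V = -14509/2811 (V = (57 - 14566)/(5823 + (5335 - 8347)) = -14509/(5823 - 3012) = -14509/2811 ≈ -5.1615)
9471/V + 6556/(-328) = 9471/(-14509/2811) + 6556/(-328) = 9471*(-2811/14509) + 6556*(-1/328) = -2420271/1319 - 1639/82 = -200624063/108158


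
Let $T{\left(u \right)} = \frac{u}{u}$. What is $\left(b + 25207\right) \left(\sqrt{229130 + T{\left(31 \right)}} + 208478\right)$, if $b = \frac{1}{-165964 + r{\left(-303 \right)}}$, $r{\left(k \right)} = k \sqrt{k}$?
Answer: $\frac{144893056830463731366}{27571867423} + \frac{2085012185896791 \sqrt{25459}}{27571867423} + \frac{909 i \sqrt{7714077}}{27571867423} + \frac{63168834 i \sqrt{303}}{27571867423} \approx 5.2672 \cdot 10^{9} + 0.039972 i$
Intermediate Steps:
$T{\left(u \right)} = 1$
$r{\left(k \right)} = k^{\frac{3}{2}}$
$b = \frac{1}{-165964 - 303 i \sqrt{303}}$ ($b = \frac{1}{-165964 + \left(-303\right)^{\frac{3}{2}}} = \frac{1}{-165964 - 303 i \sqrt{303}} \approx -6.0193 \cdot 10^{-6} + 1.9129 \cdot 10^{-7} i$)
$\left(b + 25207\right) \left(\sqrt{229130 + T{\left(31 \right)}} + 208478\right) = \left(\frac{i}{- 165964 i + 303 \sqrt{303}} + 25207\right) \left(\sqrt{229130 + 1} + 208478\right) = \left(25207 + \frac{i}{- 165964 i + 303 \sqrt{303}}\right) \left(\sqrt{229131} + 208478\right) = \left(25207 + \frac{i}{- 165964 i + 303 \sqrt{303}}\right) \left(3 \sqrt{25459} + 208478\right) = \left(25207 + \frac{i}{- 165964 i + 303 \sqrt{303}}\right) \left(208478 + 3 \sqrt{25459}\right)$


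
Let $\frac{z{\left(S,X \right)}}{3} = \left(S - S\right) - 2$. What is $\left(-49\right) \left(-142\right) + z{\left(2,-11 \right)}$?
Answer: $6952$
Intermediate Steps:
$z{\left(S,X \right)} = -6$ ($z{\left(S,X \right)} = 3 \left(\left(S - S\right) - 2\right) = 3 \left(0 - 2\right) = 3 \left(-2\right) = -6$)
$\left(-49\right) \left(-142\right) + z{\left(2,-11 \right)} = \left(-49\right) \left(-142\right) - 6 = 6958 - 6 = 6952$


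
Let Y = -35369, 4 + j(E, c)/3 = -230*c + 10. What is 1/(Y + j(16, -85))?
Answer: 1/23299 ≈ 4.2920e-5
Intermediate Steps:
j(E, c) = 18 - 690*c (j(E, c) = -12 + 3*(-230*c + 10) = -12 + 3*(10 - 230*c) = -12 + (30 - 690*c) = 18 - 690*c)
1/(Y + j(16, -85)) = 1/(-35369 + (18 - 690*(-85))) = 1/(-35369 + (18 + 58650)) = 1/(-35369 + 58668) = 1/23299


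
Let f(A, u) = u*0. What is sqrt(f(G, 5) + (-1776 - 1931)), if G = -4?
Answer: I*sqrt(3707) ≈ 60.885*I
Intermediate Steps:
f(A, u) = 0
sqrt(f(G, 5) + (-1776 - 1931)) = sqrt(0 + (-1776 - 1931)) = sqrt(0 - 3707) = sqrt(-3707) = I*sqrt(3707)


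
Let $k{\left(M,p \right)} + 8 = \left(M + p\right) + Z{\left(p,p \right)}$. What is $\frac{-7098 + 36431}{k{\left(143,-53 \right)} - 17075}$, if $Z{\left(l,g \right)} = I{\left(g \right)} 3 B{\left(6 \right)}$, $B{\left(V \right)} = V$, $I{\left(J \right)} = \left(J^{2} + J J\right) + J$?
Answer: $\frac{29333}{83177} \approx 0.35266$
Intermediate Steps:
$I{\left(J \right)} = J + 2 J^{2}$ ($I{\left(J \right)} = \left(J^{2} + J^{2}\right) + J = 2 J^{2} + J = J + 2 J^{2}$)
$Z{\left(l,g \right)} = 18 g \left(1 + 2 g\right)$ ($Z{\left(l,g \right)} = g \left(1 + 2 g\right) 3 \cdot 6 = 3 g \left(1 + 2 g\right) 6 = 18 g \left(1 + 2 g\right)$)
$k{\left(M,p \right)} = -8 + M + p + 18 p \left(1 + 2 p\right)$ ($k{\left(M,p \right)} = -8 + \left(\left(M + p\right) + 18 p \left(1 + 2 p\right)\right) = -8 + \left(M + p + 18 p \left(1 + 2 p\right)\right) = -8 + M + p + 18 p \left(1 + 2 p\right)$)
$\frac{-7098 + 36431}{k{\left(143,-53 \right)} - 17075} = \frac{-7098 + 36431}{\left(-8 + 143 + 19 \left(-53\right) + 36 \left(-53\right)^{2}\right) - 17075} = \frac{29333}{\left(-8 + 143 - 1007 + 36 \cdot 2809\right) - 17075} = \frac{29333}{\left(-8 + 143 - 1007 + 101124\right) - 17075} = \frac{29333}{100252 - 17075} = \frac{29333}{83177}$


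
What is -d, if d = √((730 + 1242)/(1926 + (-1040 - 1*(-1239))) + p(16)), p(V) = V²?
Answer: -2*√40145/25 ≈ -16.029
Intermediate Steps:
d = 2*√40145/25 (d = √((730 + 1242)/(1926 + (-1040 - 1*(-1239))) + 16²) = √(1972/(1926 + (-1040 + 1239)) + 256) = √(1972/(1926 + 199) + 256) = √(1972/2125 + 256) = √(1972*(1/2125) + 256) = √(116/125 + 256) = √(32116/125) = 2*√40145/25 ≈ 16.029)
-d = -2*√40145/25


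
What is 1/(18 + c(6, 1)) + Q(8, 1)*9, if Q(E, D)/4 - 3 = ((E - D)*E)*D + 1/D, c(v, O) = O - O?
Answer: 38881/18 ≈ 2160.1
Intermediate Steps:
c(v, O) = 0
Q(E, D) = 12 + 4/D + 4*D*E*(E - D) (Q(E, D) = 12 + 4*(((E - D)*E)*D + 1/D) = 12 + 4*((E*(E - D))*D + 1/D) = 12 + 4*(D*E*(E - D) + 1/D) = 12 + 4*(1/D + D*E*(E - D)) = 12 + (4/D + 4*D*E*(E - D)) = 12 + 4/D + 4*D*E*(E - D))
1/(18 + c(6, 1)) + Q(8, 1)*9 = 1/(18 + 0) + (4*(1 + 1*(3 + 1*8**2 - 1*8*1**2))/1)*9 = 1/18 + (4*1*(1 + 1*(3 + 1*64 - 1*8*1)))*9 = 1/18 + (4*1*(1 + 1*(3 + 64 - 8)))*9 = 1/18 + (4*1*(1 + 1*59))*9 = 1/18 + (4*1*(1 + 59))*9 = 1/18 + (4*1*60)*9 = 1/18 + 240*9 = 1/18 + 2160 = 38881/18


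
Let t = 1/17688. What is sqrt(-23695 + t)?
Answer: I*sqrt(1853336077098)/8844 ≈ 153.93*I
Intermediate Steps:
t = 1/17688 ≈ 5.6536e-5
sqrt(-23695 + t) = sqrt(-23695 + 1/17688) = sqrt(-419117159/17688) = I*sqrt(1853336077098)/8844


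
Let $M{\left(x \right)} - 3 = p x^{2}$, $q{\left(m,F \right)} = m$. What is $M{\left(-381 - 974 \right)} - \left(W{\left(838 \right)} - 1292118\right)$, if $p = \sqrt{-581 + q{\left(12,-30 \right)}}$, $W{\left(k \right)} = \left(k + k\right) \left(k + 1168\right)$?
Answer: $-2069935 + 1836025 i \sqrt{569} \approx -2.0699 \cdot 10^{6} + 4.3796 \cdot 10^{7} i$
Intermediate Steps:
$W{\left(k \right)} = 2 k \left(1168 + k\right)$
$p = i \sqrt{569}$ ($p = \sqrt{-581 + 12} = \sqrt{-569} = i \sqrt{569} \approx 23.854 i$)
$M{\left(x \right)} = 3 + i \sqrt{569} x^{2}$
$M{\left(-381 - 974 \right)} - \left(W{\left(838 \right)} - 1292118\right) = \left(3 + i \sqrt{569} \left(-381 - 974\right)^{2}\right) - \left(2 \cdot 838 \left(1168 + 838\right) - 1292118\right) = \left(3 + i \sqrt{569} \left(-1355\right)^{2}\right) - \left(2 \cdot 838 \cdot 2006 - 1292118\right) = \left(3 + i \sqrt{569} \cdot 1836025\right) - \left(3362056 - 1292118\right) = \left(3 + 1836025 i \sqrt{569}\right) - 2069938 = -2069935 + 1836025 i \sqrt{569}$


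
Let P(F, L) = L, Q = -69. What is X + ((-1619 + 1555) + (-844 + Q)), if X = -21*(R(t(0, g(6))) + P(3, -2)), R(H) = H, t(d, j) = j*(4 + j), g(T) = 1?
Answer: -1040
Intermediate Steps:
X = -63 (X = -21*(1*(4 + 1) - 2) = -21*(1*5 - 2) = -21*(5 - 2) = -21*3 = -63)
X + ((-1619 + 1555) + (-844 + Q)) = -63 + ((-1619 + 1555) + (-844 - 69)) = -63 + (-64 - 913) = -63 - 977 = -1040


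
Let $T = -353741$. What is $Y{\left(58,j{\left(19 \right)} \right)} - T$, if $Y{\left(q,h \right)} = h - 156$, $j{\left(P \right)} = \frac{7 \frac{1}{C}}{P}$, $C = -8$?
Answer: $\frac{53744913}{152} \approx 3.5359 \cdot 10^{5}$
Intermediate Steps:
$j{\left(P \right)} = - \frac{7}{8 P}$ ($j{\left(P \right)} = \frac{7 \frac{1}{-8}}{P} = \frac{7 \left(- \frac{1}{8}\right)}{P} = - \frac{7}{8 P}$)
$Y{\left(q,h \right)} = -156 + h$
$Y{\left(58,j{\left(19 \right)} \right)} - T = \left(-156 - \frac{7}{8 \cdot 19}\right) - -353741 = \left(-156 - \frac{7}{152}\right) + 353741 = - \frac{23719}{152} + 353741 = \frac{53744913}{152}$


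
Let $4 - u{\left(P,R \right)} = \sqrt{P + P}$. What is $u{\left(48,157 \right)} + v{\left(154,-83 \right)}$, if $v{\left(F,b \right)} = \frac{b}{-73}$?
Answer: $\frac{375}{73} - 4 \sqrt{6} \approx -4.661$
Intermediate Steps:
$u{\left(P,R \right)} = 4 - \sqrt{2} \sqrt{P}$ ($u{\left(P,R \right)} = 4 - \sqrt{P + P} = 4 - \sqrt{2 P} = 4 - \sqrt{2} \sqrt{P}$)
$v{\left(F,b \right)} = - \frac{b}{73}$ ($v{\left(F,b \right)} = b \left(- \frac{1}{73}\right) = - \frac{b}{73}$)
$u{\left(48,157 \right)} + v{\left(154,-83 \right)} = \left(4 - \sqrt{2} \sqrt{48}\right) - - \frac{83}{73} = \left(4 - \sqrt{2} \cdot 4 \sqrt{3}\right) + \frac{83}{73} = \left(4 - 4 \sqrt{6}\right) + \frac{83}{73} = \frac{375}{73} - 4 \sqrt{6}$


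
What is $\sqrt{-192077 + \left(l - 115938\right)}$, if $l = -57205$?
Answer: $6 i \sqrt{10145} \approx 604.33 i$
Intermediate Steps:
$\sqrt{-192077 + \left(l - 115938\right)} = \sqrt{-192077 - 173143} = \sqrt{-365220} = 6 i \sqrt{10145}$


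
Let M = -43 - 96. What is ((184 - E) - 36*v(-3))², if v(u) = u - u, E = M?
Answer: 104329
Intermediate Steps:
M = -139
E = -139
v(u) = 0
((184 - E) - 36*v(-3))² = ((184 - 1*(-139)) - 36*0)² = ((184 + 139) + 0)² = (323 + 0)² = 323² = 104329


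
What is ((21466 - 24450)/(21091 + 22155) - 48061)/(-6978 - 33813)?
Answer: 346408165/294007931 ≈ 1.1782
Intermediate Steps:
((21466 - 24450)/(21091 + 22155) - 48061)/(-6978 - 33813) = (-2984/43246 - 48061)/(-40791) = (-2984*1/43246 - 48061)*(-1/40791) = (-1492/21623 - 48061)*(-1/40791) = -1039224495/21623*(-1/40791) = 346408165/294007931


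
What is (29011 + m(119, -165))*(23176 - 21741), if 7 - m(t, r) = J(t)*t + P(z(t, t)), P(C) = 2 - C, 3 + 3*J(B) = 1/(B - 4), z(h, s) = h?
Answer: 2896550657/69 ≈ 4.1979e+7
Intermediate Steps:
J(B) = -1 + 1/(3*(-4 + B)) (J(B) = -1 + 1/(3*(B - 4)) = -1 + 1/(3*(-4 + B)))
m(t, r) = 5 + t - t*(13/3 - t)/(-4 + t) (m(t, r) = 7 - (((13/3 - t)/(-4 + t))*t + (2 - t)) = 7 - (t*(13/3 - t)/(-4 + t) + (2 - t)) = 7 - (2 - t + t*(13/3 - t)/(-4 + t)) = 7 + (-2 + t - t*(13/3 - t)/(-4 + t)) = 5 + t - t*(13/3 - t)/(-4 + t))
(29011 + m(119, -165))*(23176 - 21741) = (29011 + 2*(-30 - 5*119 + 3*119**2)/(3*(-4 + 119)))*(23176 - 21741) = (29011 + (2/3)*(-30 - 595 + 3*14161)/115)*1435 = (29011 + (2/3)*(1/115)*(-30 - 595 + 42483))*1435 = (29011 + (2/3)*(1/115)*41858)*1435 = (29011 + 83716/345)*1435 = (10092511/345)*1435 = 2896550657/69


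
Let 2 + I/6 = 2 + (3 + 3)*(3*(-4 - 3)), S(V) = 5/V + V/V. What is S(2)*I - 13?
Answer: -2659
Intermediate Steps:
S(V) = 1 + 5/V (S(V) = 5/V + 1 = 1 + 5/V)
I = -756 (I = -12 + 6*(2 + (3 + 3)*(3*(-4 - 3))) = -12 + 6*(2 + 6*(3*(-7))) = -12 + 6*(2 + 6*(-21)) = -12 + 6*(2 - 126) = -12 + 6*(-124) = -12 - 744 = -756)
S(2)*I - 13 = ((5 + 2)/2)*(-756) - 13 = ((½)*7)*(-756) - 13 = (7/2)*(-756) - 13 = -2646 - 13 = -2659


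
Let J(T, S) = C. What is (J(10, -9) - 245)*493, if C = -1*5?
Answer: -123250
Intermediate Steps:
C = -5
J(T, S) = -5
(J(10, -9) - 245)*493 = (-5 - 245)*493 = -250*493 = -123250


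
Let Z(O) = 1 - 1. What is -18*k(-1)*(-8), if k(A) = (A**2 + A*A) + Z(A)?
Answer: 288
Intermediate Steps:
Z(O) = 0
k(A) = 2*A**2 (k(A) = (A**2 + A*A) + 0 = (A**2 + A**2) + 0 = 2*A**2 + 0 = 2*A**2)
-18*k(-1)*(-8) = -36*(-1)**2*(-8) = -36*(-8) = 288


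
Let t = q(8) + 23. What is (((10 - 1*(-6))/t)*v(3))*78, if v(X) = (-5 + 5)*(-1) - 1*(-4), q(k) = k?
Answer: 4992/31 ≈ 161.03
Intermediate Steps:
t = 31 (t = 8 + 23 = 31)
v(X) = 4 (v(X) = 0*(-1) + 4 = 0 + 4 = 4)
(((10 - 1*(-6))/t)*v(3))*78 = (((10 - 1*(-6))/31)*4)*78 = (((10 + 6)*(1/31))*4)*78 = ((16*(1/31))*4)*78 = ((16/31)*4)*78 = (64/31)*78 = 4992/31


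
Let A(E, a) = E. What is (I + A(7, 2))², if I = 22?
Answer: 841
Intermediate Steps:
(I + A(7, 2))² = (22 + 7)² = 29² = 841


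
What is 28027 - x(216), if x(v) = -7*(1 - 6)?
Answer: 27992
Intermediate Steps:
x(v) = 35 (x(v) = -7*(-5) = 35)
28027 - x(216) = 28027 - 1*35 = 28027 - 35 = 27992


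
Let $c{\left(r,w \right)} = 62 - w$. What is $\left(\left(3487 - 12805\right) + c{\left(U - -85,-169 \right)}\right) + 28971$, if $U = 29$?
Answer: $19884$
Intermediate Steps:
$\left(\left(3487 - 12805\right) + c{\left(U - -85,-169 \right)}\right) + 28971 = \left(\left(3487 - 12805\right) + \left(62 - -169\right)\right) + 28971 = \left(\left(3487 - 12805\right) + \left(62 + 169\right)\right) + 28971 = \left(-9318 + 231\right) + 28971 = -9087 + 28971 = 19884$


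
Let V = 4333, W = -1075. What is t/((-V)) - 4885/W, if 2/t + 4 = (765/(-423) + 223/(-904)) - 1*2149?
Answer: 360578223343/79349349401 ≈ 4.5442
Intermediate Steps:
t = -84976/91563985 (t = 2/(-4 + ((765/(-423) + 223/(-904)) - 1*2149)) = 2/(-4 + ((765*(-1/423) + 223*(-1/904)) - 2149)) = 2/(-4 + ((-85/47 - 223/904) - 2149)) = 2/(-4 + (-87321/42488 - 2149)) = 2/(-4 - 91394033/42488) = 2/(-91563985/42488) = 2*(-42488/91563985) = -84976/91563985 ≈ -0.00092805)
t/((-V)) - 4885/W = -84976/(91563985*((-1*4333))) - 4885/(-1075) = -84976/91563985/(-4333) - 4885*(-1/1075) = -84976/91563985*(-1/4333) + 977/215 = 84976/396746747005 + 977/215 = 360578223343/79349349401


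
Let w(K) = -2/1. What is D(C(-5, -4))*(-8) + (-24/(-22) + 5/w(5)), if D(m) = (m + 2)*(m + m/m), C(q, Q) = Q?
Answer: -1087/22 ≈ -49.409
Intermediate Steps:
w(K) = -2 (w(K) = -2*1 = -2)
D(m) = (1 + m)*(2 + m) (D(m) = (2 + m)*(m + 1) = (2 + m)*(1 + m) = (1 + m)*(2 + m))
D(C(-5, -4))*(-8) + (-24/(-22) + 5/w(5)) = (2 + (-4)² + 3*(-4))*(-8) + (-24/(-22) + 5/(-2)) = (2 + 16 - 12)*(-8) + (-24*(-1/22) + 5*(-½)) = 6*(-8) + (12/11 - 5/2) = -48 - 31/22 = -1087/22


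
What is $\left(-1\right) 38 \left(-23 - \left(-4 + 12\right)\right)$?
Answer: $1178$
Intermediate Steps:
$\left(-1\right) 38 \left(-23 - \left(-4 + 12\right)\right) = - 38 \left(-23 - 8\right) = \left(-38\right) \left(-31\right) = 1178$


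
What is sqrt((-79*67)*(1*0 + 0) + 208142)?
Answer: sqrt(208142) ≈ 456.23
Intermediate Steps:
sqrt((-79*67)*(1*0 + 0) + 208142) = sqrt(-5293*(0 + 0) + 208142) = sqrt(-5293*0 + 208142) = sqrt(0 + 208142) = sqrt(208142)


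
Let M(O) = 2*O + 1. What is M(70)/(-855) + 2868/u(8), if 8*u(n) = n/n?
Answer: 6538993/285 ≈ 22944.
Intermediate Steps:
M(O) = 1 + 2*O
u(n) = ⅛ (u(n) = (n/n)/8 = (⅛)*1 = ⅛)
M(70)/(-855) + 2868/u(8) = (1 + 2*70)/(-855) + 2868/(⅛) = (1 + 140)*(-1/855) + 2868*8 = 141*(-1/855) + 22944 = -47/285 + 22944 = 6538993/285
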